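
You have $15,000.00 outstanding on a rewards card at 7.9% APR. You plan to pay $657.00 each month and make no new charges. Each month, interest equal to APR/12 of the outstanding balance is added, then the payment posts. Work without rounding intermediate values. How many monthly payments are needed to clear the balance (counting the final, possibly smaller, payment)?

25 months

Monthly rate r = 7.9%/12 = 0.658333% = 0.00658333.
Recurrence: B ← B·(1+r) − $657.00.
Month 1: interest $98.75; balance after payment $14,441.75.
Month 2: interest $95.07; balance after payment $13,879.82.
Closed form: n = −ln(1 − rB₀/P)/ln(1+r) = −ln(0.8497)/ln(1.00658) ≈ 24.822, so the balance reaches zero during payment 25.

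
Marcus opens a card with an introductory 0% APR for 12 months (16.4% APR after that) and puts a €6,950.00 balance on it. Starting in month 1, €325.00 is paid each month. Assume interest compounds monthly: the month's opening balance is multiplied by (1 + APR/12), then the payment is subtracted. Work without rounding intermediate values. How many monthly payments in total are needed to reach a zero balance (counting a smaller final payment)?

23 payments

Promo months 1–12 at r₀ = 0%/12 = 0; months 13+ at r₁ = 16.4%/12 = 0.0136667.
After month 12 (no interest yet): B = €6,950.00 − 12·€325.00 = €3,050.00.
Then at r₁ with €325.00/mo: n₂ = −ln(1 − r₁·B/P)/ln(1+r₁) ≈ 10.11 → 11 more payments.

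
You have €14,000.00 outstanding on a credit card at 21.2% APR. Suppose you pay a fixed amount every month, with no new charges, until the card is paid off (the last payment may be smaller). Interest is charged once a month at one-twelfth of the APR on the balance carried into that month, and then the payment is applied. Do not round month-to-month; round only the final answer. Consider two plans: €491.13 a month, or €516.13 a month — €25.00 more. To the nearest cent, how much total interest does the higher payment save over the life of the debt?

Monthly rate r = 21.2%/12 = 1.76667% = 0.0176667.
At €491.13/mo: n = ⌈−ln(1 − rB₀/P)/ln(1+r)⌉ = 40 payments (last €487.72); total interest = total paid − €14,000.00 = €5,641.79.
At €516.13/mo: 38 payments (last €131.82); total interest €5,228.63.
Interest saved = €5,641.79 − €5,228.63 = €413.16.

€413.16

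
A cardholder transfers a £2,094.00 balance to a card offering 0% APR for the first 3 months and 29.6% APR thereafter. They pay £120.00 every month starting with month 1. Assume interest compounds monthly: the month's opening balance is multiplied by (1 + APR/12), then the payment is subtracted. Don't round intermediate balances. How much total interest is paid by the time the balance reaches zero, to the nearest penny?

£436.54

Promo months 1–3 at r₀ = 0%/12 = 0; months 4+ at r₁ = 29.6%/12 = 0.0246667.
After month 3 (no interest yet): B = £2,094.00 − 3·£120.00 = £1,734.00.
Then at r₁ with £120.00/mo: n₂ = −ln(1 − r₁·B/P)/ln(1+r₁) ≈ 18.09 → 19 more payments.
Total paid = 21·£120.00 + £10.54 = £2,530.54; interest = £2,530.54 − £2,094.00 = £436.54.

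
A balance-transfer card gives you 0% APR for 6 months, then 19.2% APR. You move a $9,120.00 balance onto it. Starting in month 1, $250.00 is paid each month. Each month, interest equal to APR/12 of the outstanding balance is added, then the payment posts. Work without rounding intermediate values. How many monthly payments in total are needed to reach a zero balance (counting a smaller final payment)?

49 months

Promo months 1–6 at r₀ = 0%/12 = 0; months 7+ at r₁ = 19.2%/12 = 0.016.
After month 6 (no interest yet): B = $9,120.00 − 6·$250.00 = $7,620.00.
Then at r₁ with $250.00/mo: n₂ = −ln(1 − r₁·B/P)/ln(1+r₁) ≈ 42.13 → 43 more payments.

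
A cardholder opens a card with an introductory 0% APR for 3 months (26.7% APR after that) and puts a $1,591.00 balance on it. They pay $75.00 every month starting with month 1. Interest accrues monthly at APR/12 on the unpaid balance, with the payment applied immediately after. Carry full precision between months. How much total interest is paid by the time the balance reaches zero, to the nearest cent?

Promo months 1–3 at r₀ = 0%/12 = 0; months 4+ at r₁ = 26.7%/12 = 0.02225.
After month 3 (no interest yet): B = $1,591.00 − 3·$75.00 = $1,366.00.
Then at r₁ with $75.00/mo: n₂ = −ln(1 − r₁·B/P)/ln(1+r₁) ≈ 23.61 → 24 more payments.
Total paid = 26·$75.00 + $46.10 = $1,996.10; interest = $1,996.10 − $1,591.00 = $405.10.

$405.10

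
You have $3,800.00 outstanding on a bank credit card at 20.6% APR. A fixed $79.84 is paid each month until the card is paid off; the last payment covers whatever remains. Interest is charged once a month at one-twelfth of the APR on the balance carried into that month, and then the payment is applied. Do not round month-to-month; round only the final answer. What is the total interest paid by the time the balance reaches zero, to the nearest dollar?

Monthly rate r = 20.6%/12 = 1.71667% = 0.0171667.
Payoff takes n = ⌈−ln(1 − rB₀/P)/ln(1+r)⌉ = ⌈99.791⌉ = 100 payments; the last is $63.29.
Total paid = 99·$79.84 + $63.29 = $7,967.45.
Total interest = total paid − principal = $7,967.45 − $3,800.00 = $4,167.45.

$4,167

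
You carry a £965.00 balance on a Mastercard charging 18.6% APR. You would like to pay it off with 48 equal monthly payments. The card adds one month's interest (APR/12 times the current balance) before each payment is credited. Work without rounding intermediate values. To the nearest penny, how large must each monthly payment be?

Monthly rate r = 18.6%/12 = 1.55% = 0.0155.
Level-payment amortization: P = B₀·r / (1 − (1+r)^(−n)) = 965.00·0.0155 / (1 − 1.0155^(−48)).
Denominator 1 − (1+r)^(−48) = 0.522070907.
P = 14.9575 / 0.522070907 ≈ 28.65.

£28.65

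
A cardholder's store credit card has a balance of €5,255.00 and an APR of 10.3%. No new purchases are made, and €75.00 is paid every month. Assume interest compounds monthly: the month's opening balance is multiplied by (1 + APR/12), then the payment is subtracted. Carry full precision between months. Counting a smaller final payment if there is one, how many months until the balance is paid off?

Monthly rate r = 10.3%/12 = 0.858333% = 0.00858333.
Recurrence: B ← B·(1+r) − €75.00.
Month 1: interest €45.11; balance after payment €5,225.11.
Month 2: interest €44.85; balance after payment €5,194.95.
Closed form: n = −ln(1 − rB₀/P)/ln(1+r) = −ln(0.39859)/ln(1.00858) ≈ 107.622, so the balance reaches zero during payment 108.

108 months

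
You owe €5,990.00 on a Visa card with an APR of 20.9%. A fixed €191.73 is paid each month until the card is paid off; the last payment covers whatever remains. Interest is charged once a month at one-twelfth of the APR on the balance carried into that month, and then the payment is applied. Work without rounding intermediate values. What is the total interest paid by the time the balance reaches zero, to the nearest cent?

Monthly rate r = 20.9%/12 = 1.74167% = 0.0174167.
Payoff takes n = ⌈−ln(1 − rB₀/P)/ln(1+r)⌉ = ⌈45.495⌉ = 46 payments; the last is €95.27.
Total paid = 45·€191.73 + €95.27 = €8,723.12.
Total interest = total paid − principal = €8,723.12 − €5,990.00 = €2,733.12.

€2,733.12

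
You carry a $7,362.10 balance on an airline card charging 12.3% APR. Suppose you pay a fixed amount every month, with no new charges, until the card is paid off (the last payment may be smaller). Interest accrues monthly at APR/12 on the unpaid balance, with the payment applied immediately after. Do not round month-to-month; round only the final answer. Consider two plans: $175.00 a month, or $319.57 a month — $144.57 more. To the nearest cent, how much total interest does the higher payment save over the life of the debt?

$1,241.42

Monthly rate r = 12.3%/12 = 1.025% = 0.01025.
At $175.00/mo: n = ⌈−ln(1 − rB₀/P)/ln(1+r)⌉ = 56 payments (last $57.88); total interest = total paid − $7,362.10 = $2,320.78.
At $319.57/mo: 27 payments (last $132.64); total interest $1,079.36.
Interest saved = $2,320.78 − $1,079.36 = $1,241.42.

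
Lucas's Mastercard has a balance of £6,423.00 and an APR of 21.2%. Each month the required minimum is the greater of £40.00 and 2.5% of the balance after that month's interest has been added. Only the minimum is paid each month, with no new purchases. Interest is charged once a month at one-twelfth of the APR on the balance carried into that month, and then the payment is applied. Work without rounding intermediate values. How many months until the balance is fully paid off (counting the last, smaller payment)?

Monthly rate r = 21.2%/12 = 1.76667% = 0.0176667.
While 2.5% of the post-interest balance exceeds £40.00, each month B ← (B·(1+r))·(1 − 0.025), i.e. B shrinks by the factor (1+r)·0.975 = 0.99223.
This holds for months 1–181. Entering month 182 the balance is £1,563.79; 2.5% of the post-interest balance is now below £40.00, so the flat £40.00 minimum applies from here.
From month 182 a fixed £40.00 at rate r clears £1,563.79 in 68 more payments. Total: 181 + 68 = 249 months.

249 months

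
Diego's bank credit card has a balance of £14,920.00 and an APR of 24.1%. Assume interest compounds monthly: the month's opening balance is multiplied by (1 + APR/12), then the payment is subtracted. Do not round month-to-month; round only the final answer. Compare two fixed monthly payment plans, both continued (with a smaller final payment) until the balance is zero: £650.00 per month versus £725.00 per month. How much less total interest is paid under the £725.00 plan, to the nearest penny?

£759.39

Monthly rate r = 24.1%/12 = 2.00833% = 0.0200833.
At £650.00/mo: n = ⌈−ln(1 − rB₀/P)/ln(1+r)⌉ = 32 payments (last £53.00); total interest = total paid − £14,920.00 = £5,283.00.
At £725.00/mo: 27 payments (last £593.61); total interest £4,523.61.
Interest saved = £5,283.00 − £4,523.61 = £759.39.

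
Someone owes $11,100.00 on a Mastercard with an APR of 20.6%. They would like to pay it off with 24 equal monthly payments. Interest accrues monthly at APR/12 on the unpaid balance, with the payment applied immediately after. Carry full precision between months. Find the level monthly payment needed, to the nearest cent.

$568.20

Monthly rate r = 20.6%/12 = 1.71667% = 0.0171667.
Level-payment amortization: P = B₀·r / (1 − (1+r)^(−n)) = 11100.00·0.0171667 / (1 − 1.01717^(−24)).
Denominator 1 − (1+r)^(−24) = 0.335355936.
P = 190.55 / 0.335355936 ≈ 568.20.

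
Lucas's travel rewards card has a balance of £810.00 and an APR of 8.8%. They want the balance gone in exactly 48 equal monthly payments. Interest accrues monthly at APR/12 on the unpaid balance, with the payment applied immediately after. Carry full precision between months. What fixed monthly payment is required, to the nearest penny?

£20.08

Monthly rate r = 8.8%/12 = 0.733333% = 0.00733333.
Level-payment amortization: P = B₀·r / (1 − (1+r)^(−n)) = 810.00·0.00733333 / (1 − 1.00733^(−48)).
Denominator 1 − (1+r)^(−48) = 0.295816011.
P = 5.94 / 0.295816011 ≈ 20.08.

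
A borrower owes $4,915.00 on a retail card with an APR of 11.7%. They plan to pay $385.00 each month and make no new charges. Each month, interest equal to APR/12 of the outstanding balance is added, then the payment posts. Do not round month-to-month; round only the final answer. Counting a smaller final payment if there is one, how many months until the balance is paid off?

Monthly rate r = 11.7%/12 = 0.975% = 0.00975.
Recurrence: B ← B·(1+r) − $385.00.
Month 1: interest $47.92; balance after payment $4,577.92.
Month 2: interest $44.63; balance after payment $4,237.56.
Closed form: n = −ln(1 − rB₀/P)/ln(1+r) = −ln(0.87553)/ln(1.00975) ≈ 13.700, so the balance reaches zero during payment 14.

14 payments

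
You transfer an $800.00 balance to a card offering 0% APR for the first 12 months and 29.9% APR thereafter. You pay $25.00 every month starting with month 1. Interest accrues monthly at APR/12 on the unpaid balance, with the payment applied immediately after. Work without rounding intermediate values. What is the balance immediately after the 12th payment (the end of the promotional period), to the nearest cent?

Promo months 1–12 at r₀ = 0%/12 = 0; months 13+ at r₁ = 29.9%/12 = 0.0249167.
After month 12 (no interest yet): B = $800.00 − 12·$25.00 = $500.00.

$500.00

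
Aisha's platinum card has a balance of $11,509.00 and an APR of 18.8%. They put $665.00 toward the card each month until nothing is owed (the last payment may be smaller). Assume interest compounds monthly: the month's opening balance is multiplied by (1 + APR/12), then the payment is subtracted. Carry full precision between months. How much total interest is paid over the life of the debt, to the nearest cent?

Monthly rate r = 18.8%/12 = 1.56667% = 0.0156667.
Payoff takes n = ⌈−ln(1 − rB₀/P)/ln(1+r)⌉ = ⌈20.345⌉ = 21 payments; the last is $230.83.
Total paid = 20·$665.00 + $230.83 = $13,530.83.
Total interest = total paid − principal = $13,530.83 − $11,509.00 = $2,021.83.

$2,021.83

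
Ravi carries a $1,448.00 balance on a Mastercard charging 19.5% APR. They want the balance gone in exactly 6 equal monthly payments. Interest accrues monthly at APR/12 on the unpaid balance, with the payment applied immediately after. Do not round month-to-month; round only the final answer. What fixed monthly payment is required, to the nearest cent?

$255.24

Monthly rate r = 19.5%/12 = 1.625% = 0.01625.
Level-payment amortization: P = B₀·r / (1 − (1+r)^(−n)) = 1448.00·0.01625 / (1 − 1.01625^(−6)).
Denominator 1 − (1+r)^(−6) = 0.0921864758.
P = 23.53 / 0.0921864758 ≈ 255.24.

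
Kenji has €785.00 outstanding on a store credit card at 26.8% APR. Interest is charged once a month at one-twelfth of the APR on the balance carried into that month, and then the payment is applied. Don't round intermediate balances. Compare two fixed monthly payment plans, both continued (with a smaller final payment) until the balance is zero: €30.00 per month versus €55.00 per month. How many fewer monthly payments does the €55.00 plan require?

22 fewer payments

Monthly rate r = 26.8%/12 = 2.23333% = 0.0223333.
At €30.00/mo: n = ⌈−ln(1 − rB₀/P)/ln(1+r)⌉ = 40 payments (last €22.59); total interest = total paid − €785.00 = €407.59.
At €55.00/mo: 18 payments (last €20.93); total interest €170.93.
Payments saved = 40 − 18 = 22.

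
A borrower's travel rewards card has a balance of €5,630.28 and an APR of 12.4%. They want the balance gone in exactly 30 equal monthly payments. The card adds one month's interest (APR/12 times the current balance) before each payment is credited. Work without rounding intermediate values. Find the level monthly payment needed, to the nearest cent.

Monthly rate r = 12.4%/12 = 1.03333% = 0.0103333.
Level-payment amortization: P = B₀·r / (1 − (1+r)^(−n)) = 5630.28·0.0103333 / (1 − 1.01033^(−30)).
Denominator 1 − (1+r)^(−30) = 0.265385408.
P = 58.1796 / 0.265385408 ≈ 219.23.

€219.23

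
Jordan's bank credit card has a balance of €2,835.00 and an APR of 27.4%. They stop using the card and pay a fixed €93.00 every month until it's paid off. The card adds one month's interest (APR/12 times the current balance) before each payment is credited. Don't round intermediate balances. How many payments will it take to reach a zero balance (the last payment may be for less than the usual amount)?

53 months

Monthly rate r = 27.4%/12 = 2.28333% = 0.0228333.
Recurrence: B ← B·(1+r) − €93.00.
Month 1: interest €64.73; balance after payment €2,806.73.
Month 2: interest €64.09; balance after payment €2,777.82.
Closed form: n = −ln(1 − rB₀/P)/ln(1+r) = −ln(0.30395)/ln(1.02283) ≈ 52.749, so the balance reaches zero during payment 53.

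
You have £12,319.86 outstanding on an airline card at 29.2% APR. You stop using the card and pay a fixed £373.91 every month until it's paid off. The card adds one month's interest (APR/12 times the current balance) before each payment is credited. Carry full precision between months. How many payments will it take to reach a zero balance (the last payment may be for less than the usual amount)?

68 payments

Monthly rate r = 29.2%/12 = 2.43333% = 0.0243333.
Recurrence: B ← B·(1+r) − £373.91.
Month 1: interest £299.78; balance after payment £12,245.73.
Month 2: interest £297.98; balance after payment £12,169.80.
Closed form: n = −ln(1 − rB₀/P)/ln(1+r) = −ln(0.19825)/ln(1.02433) ≈ 67.309, so the balance reaches zero during payment 68.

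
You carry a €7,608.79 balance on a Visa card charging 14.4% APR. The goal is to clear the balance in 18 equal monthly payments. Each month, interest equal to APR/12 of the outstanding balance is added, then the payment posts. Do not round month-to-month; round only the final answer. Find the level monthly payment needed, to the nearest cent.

Monthly rate r = 14.4%/12 = 1.2% = 0.012.
Level-payment amortization: P = B₀·r / (1 − (1+r)^(−n)) = 7608.79·0.012 / (1 − 1.012^(−18)).
Denominator 1 − (1+r)^(−18) = 0.193228078.
P = 91.3055 / 0.193228078 ≈ 472.53.

€472.53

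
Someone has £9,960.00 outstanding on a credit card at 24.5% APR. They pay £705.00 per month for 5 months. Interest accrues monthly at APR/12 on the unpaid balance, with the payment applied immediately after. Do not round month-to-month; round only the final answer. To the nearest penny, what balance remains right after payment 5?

£7,347.22

Monthly rate r = 24.5%/12 = 2.04167% = 0.0204167.
Each month: B ← B·(1+r) − £705.00.
Month 1: interest £203.35; balance after payment £9,458.35.
Month 2: interest £193.11; balance after payment £8,946.46.
Month 3: interest £182.66; balance after payment £8,424.11.
Month 4: interest £171.99; balance after payment £7,891.11.
Month 5: interest £161.11; balance after payment £7,347.22.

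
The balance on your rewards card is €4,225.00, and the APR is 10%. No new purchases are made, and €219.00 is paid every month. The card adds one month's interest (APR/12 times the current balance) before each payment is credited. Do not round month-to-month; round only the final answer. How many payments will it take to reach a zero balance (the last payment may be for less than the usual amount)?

22 payments

Monthly rate r = 10%/12 = 0.833333% = 0.00833333.
Recurrence: B ← B·(1+r) − €219.00.
Month 1: interest €35.21; balance after payment €4,041.21.
Month 2: interest €33.68; balance after payment €3,855.89.
Closed form: n = −ln(1 − rB₀/P)/ln(1+r) = −ln(0.83923)/ln(1.00833) ≈ 21.120, so the balance reaches zero during payment 22.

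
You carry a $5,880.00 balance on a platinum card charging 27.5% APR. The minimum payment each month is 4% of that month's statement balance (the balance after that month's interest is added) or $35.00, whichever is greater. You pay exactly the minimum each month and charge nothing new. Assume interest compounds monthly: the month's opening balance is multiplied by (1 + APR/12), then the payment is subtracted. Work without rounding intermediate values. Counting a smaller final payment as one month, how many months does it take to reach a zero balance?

143 months

Monthly rate r = 27.5%/12 = 2.29167% = 0.0229167.
While 4% of the post-interest balance exceeds $35.00, each month B ← (B·(1+r))·(1 − 0.04), i.e. B shrinks by the factor (1+r)·0.96 = 0.982.
This holds for months 1–107. Entering month 108 the balance is $841.99; 4% of the post-interest balance is now below $35.00, so the flat $35.00 minimum applies from here.
From month 108 a fixed $35.00 at rate r clears $841.99 in 36 more payments. Total: 107 + 36 = 143 months.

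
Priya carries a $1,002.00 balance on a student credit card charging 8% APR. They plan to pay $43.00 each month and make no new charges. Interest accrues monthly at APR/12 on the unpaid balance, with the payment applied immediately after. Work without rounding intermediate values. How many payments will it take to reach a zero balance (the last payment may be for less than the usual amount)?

Monthly rate r = 8%/12 = 0.666667% = 0.00666667.
Recurrence: B ← B·(1+r) − $43.00.
Month 1: interest $6.68; balance after payment $965.68.
Month 2: interest $6.44; balance after payment $929.12.
Closed form: n = −ln(1 − rB₀/P)/ln(1+r) = −ln(0.84465)/ln(1.00667) ≈ 25.409, so the balance reaches zero during payment 26.

26 payments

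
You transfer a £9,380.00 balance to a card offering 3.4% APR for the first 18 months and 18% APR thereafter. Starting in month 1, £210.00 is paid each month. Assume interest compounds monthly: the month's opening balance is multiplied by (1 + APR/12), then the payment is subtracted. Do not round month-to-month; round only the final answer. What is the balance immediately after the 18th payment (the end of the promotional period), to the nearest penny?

Promo months 1–18 at r₀ = 3.4%/12 = 0.00283333; months 19+ at r₁ = 18%/12 = 0.015.
After month 18: iterate B ← B·(1+r₀) − £210.00 for 18 months → £5,997.65.

£5,997.65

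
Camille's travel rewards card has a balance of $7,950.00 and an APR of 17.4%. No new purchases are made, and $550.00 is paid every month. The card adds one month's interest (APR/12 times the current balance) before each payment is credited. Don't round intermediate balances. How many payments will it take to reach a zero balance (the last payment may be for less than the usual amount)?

Monthly rate r = 17.4%/12 = 1.45% = 0.0145.
Recurrence: B ← B·(1+r) − $550.00.
Month 1: interest $115.27; balance after payment $7,515.27.
Month 2: interest $108.97; balance after payment $7,074.25.
Closed form: n = −ln(1 − rB₀/P)/ln(1+r) = −ln(0.79041)/ln(1.0145) ≈ 16.338, so the balance reaches zero during payment 17.

17 months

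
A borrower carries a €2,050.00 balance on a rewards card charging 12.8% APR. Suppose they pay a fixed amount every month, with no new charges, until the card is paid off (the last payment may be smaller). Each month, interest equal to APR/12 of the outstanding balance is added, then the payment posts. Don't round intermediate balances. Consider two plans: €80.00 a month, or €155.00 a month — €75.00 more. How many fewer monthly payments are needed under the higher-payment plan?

Monthly rate r = 12.8%/12 = 1.06667% = 0.0106667.
At €80.00/mo: n = ⌈−ln(1 − rB₀/P)/ln(1+r)⌉ = 31 payments (last €7.44); total interest = total paid − €2,050.00 = €357.44.
At €155.00/mo: 15 payments (last €51.77); total interest €171.77.
Payments saved = 31 − 15 = 16.

16 fewer payments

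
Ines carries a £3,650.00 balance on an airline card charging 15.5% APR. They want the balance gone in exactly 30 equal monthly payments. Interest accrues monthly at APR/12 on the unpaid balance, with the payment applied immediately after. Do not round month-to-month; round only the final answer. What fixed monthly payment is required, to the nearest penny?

£147.53

Monthly rate r = 15.5%/12 = 1.29167% = 0.0129167.
Level-payment amortization: P = B₀·r / (1 − (1+r)^(−n)) = 3650.00·0.0129167 / (1 − 1.01292^(−30)).
Denominator 1 − (1+r)^(−30) = 0.319562115.
P = 47.1458 / 0.319562115 ≈ 147.53.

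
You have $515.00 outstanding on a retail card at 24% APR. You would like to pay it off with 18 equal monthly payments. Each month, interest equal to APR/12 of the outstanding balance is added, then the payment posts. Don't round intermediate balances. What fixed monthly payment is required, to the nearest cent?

$34.35

Monthly rate r = 24%/12 = 2% = 0.02.
Level-payment amortization: P = B₀·r / (1 − (1+r)^(−n)) = 515.00·0.02 / (1 − 1.02^(−18)).
Denominator 1 − (1+r)^(−18) = 0.299840625.
P = 10.3 / 0.299840625 ≈ 34.35.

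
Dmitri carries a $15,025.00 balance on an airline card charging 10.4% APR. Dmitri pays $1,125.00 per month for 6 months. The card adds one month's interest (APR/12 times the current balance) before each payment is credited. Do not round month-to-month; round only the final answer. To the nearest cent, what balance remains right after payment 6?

$8,925.47

Monthly rate r = 10.4%/12 = 0.866667% = 0.00866667.
Each month: B ← B·(1+r) − $1,125.00.
Month 1: interest $130.22; balance after payment $14,030.22.
Month 2: interest $121.60; balance after payment $13,026.81.
Month 3: interest $112.90; balance after payment $12,014.71.
Month 4: interest $104.13; balance after payment $10,993.84.
Month 5: interest $95.28; balance after payment $9,964.12.
Month 6: interest $86.36; balance after payment $8,925.47.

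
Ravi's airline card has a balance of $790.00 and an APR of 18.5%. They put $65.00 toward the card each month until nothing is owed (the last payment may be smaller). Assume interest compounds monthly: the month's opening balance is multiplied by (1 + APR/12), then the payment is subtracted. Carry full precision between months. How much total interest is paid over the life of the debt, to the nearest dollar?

$92

Monthly rate r = 18.5%/12 = 1.54167% = 0.0154167.
Payoff takes n = ⌈−ln(1 − rB₀/P)/ln(1+r)⌉ = ⌈13.562⌉ = 14 payments; the last is $36.64.
Total paid = 13·$65.00 + $36.64 = $881.64.
Total interest = total paid − principal = $881.64 − $790.00 = $91.64.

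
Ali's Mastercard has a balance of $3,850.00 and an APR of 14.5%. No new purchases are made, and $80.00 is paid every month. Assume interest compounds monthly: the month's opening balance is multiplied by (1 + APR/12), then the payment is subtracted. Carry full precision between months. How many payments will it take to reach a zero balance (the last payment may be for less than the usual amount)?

Monthly rate r = 14.5%/12 = 1.20833% = 0.0120833.
Recurrence: B ← B·(1+r) − $80.00.
Month 1: interest $46.52; balance after payment $3,816.52.
Month 2: interest $46.12; balance after payment $3,782.64.
Closed form: n = −ln(1 − rB₀/P)/ln(1+r) = −ln(0.41849)/ln(1.01208) ≈ 72.526, so the balance reaches zero during payment 73.

73 months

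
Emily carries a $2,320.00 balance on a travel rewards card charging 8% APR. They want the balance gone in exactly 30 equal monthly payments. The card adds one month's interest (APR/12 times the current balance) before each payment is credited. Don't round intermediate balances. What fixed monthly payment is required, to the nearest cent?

$85.58

Monthly rate r = 8%/12 = 0.666667% = 0.00666667.
Level-payment amortization: P = B₀·r / (1 − (1+r)^(−n)) = 2320.00·0.00666667 / (1 − 1.00667^(−30)).
Denominator 1 − (1+r)^(−30) = 0.18072566.
P = 15.4667 / 0.18072566 ≈ 85.58.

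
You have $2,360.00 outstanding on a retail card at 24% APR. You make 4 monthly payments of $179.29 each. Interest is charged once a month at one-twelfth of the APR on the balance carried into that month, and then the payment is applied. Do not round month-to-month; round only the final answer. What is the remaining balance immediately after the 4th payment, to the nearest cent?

Monthly rate r = 24%/12 = 2% = 0.02.
Each month: B ← B·(1+r) − $179.29.
Month 1: interest $47.20; balance after payment $2,227.91.
Month 2: interest $44.56; balance after payment $2,093.18.
Month 3: interest $41.86; balance after payment $1,955.75.
Month 4: interest $39.12; balance after payment $1,815.58.

$1,815.58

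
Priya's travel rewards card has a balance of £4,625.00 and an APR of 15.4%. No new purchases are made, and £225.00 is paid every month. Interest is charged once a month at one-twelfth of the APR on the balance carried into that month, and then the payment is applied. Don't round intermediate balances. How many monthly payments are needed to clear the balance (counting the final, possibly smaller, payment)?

Monthly rate r = 15.4%/12 = 1.28333% = 0.0128333.
Recurrence: B ← B·(1+r) − £225.00.
Month 1: interest £59.35; balance after payment £4,459.35.
Month 2: interest £57.23; balance after payment £4,291.58.
Closed form: n = −ln(1 − rB₀/P)/ln(1+r) = −ln(0.7362)/ln(1.01283) ≈ 24.016, so the balance reaches zero during payment 25.

25 months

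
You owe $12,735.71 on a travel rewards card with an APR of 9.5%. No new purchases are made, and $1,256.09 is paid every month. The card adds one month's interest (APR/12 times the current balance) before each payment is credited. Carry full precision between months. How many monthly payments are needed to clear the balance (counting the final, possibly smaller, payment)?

11 months

Monthly rate r = 9.5%/12 = 0.791667% = 0.00791667.
Recurrence: B ← B·(1+r) − $1,256.09.
Month 1: interest $100.82; balance after payment $11,580.44.
Month 2: interest $91.68; balance after payment $10,416.03.
Closed form: n = −ln(1 − rB₀/P)/ln(1+r) = −ln(0.91973)/ln(1.00792) ≈ 10.611, so the balance reaches zero during payment 11.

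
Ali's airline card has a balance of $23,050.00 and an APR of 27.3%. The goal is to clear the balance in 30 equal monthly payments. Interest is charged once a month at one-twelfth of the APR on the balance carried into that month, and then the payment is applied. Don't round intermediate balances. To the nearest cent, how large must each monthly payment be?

$1,068.50

Monthly rate r = 27.3%/12 = 2.275% = 0.02275.
Level-payment amortization: P = B₀·r / (1 − (1+r)^(−n)) = 23050.00·0.02275 / (1 − 1.02275^(−30)).
Denominator 1 − (1+r)^(−30) = 0.490768389.
P = 524.387 / 0.490768389 ≈ 1068.50.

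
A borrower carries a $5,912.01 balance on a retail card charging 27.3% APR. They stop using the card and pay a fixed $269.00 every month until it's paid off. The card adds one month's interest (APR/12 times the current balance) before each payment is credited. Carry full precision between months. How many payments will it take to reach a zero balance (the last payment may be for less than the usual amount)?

31 payments

Monthly rate r = 27.3%/12 = 2.275% = 0.02275.
Recurrence: B ← B·(1+r) − $269.00.
Month 1: interest $134.50; balance after payment $5,777.51.
Month 2: interest $131.44; balance after payment $5,639.95.
Closed form: n = −ln(1 − rB₀/P)/ln(1+r) = −ln(0.50001)/ln(1.02275) ≈ 30.813, so the balance reaches zero during payment 31.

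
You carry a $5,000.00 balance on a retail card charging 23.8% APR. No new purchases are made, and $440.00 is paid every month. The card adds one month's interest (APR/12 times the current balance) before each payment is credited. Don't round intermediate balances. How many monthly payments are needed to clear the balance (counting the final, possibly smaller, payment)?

Monthly rate r = 23.8%/12 = 1.98333% = 0.0198333.
Recurrence: B ← B·(1+r) − $440.00.
Month 1: interest $99.17; balance after payment $4,659.17.
Month 2: interest $92.41; balance after payment $4,311.57.
Closed form: n = −ln(1 − rB₀/P)/ln(1+r) = −ln(0.77462)/ln(1.01983) ≈ 13.004, so the balance reaches zero during payment 14.

14 months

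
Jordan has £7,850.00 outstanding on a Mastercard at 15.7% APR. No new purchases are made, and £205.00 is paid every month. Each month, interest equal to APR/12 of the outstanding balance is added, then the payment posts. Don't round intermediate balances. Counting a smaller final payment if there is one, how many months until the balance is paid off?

Monthly rate r = 15.7%/12 = 1.30833% = 0.0130833.
Recurrence: B ← B·(1+r) − £205.00.
Month 1: interest £102.70; balance after payment £7,747.70.
Month 2: interest £101.37; balance after payment £7,644.07.
Closed form: n = −ln(1 − rB₀/P)/ln(1+r) = −ln(0.499)/ln(1.01308) ≈ 53.479, so the balance reaches zero during payment 54.

54 months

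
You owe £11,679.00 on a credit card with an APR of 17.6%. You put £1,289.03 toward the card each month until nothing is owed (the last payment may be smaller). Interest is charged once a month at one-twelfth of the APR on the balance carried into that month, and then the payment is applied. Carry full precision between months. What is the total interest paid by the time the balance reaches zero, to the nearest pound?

Monthly rate r = 17.6%/12 = 1.46667% = 0.0146667.
Payoff takes n = ⌈−ln(1 − rB₀/P)/ln(1+r)⌉ = ⌈9.793⌉ = 10 payments; the last is £1,023.34.
Total paid = 9·£1,289.03 + £1,023.34 = £12,624.61.
Total interest = total paid − principal = £12,624.61 − £11,679.00 = £945.61.

£946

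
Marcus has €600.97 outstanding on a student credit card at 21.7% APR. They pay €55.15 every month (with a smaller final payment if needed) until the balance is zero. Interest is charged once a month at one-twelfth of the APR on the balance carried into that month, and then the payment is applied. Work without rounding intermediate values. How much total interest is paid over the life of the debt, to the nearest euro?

Monthly rate r = 21.7%/12 = 1.80833% = 0.0180833.
Payoff takes n = ⌈−ln(1 − rB₀/P)/ln(1+r)⌉ = ⌈12.246⌉ = 13 payments; the last is €13.65.
Total paid = 12·€55.15 + €13.65 = €675.45.
Total interest = total paid − principal = €675.45 − €600.97 = €74.48.

€74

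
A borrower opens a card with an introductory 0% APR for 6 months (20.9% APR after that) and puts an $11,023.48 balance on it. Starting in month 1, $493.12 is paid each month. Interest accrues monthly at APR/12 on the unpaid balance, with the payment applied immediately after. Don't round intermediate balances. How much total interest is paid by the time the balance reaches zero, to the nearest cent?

$1,510.71

Promo months 1–6 at r₀ = 0%/12 = 0; months 7+ at r₁ = 20.9%/12 = 0.0174167.
After month 6 (no interest yet): B = $11,023.48 − 6·$493.12 = $8,064.76.
Then at r₁ with $493.12/mo: n₂ = −ln(1 − r₁·B/P)/ln(1+r₁) ≈ 19.42 → 20 more payments.
Total paid = 25·$493.12 + $206.19 = $12,534.19; interest = $12,534.19 − $11,023.48 = $1,510.71.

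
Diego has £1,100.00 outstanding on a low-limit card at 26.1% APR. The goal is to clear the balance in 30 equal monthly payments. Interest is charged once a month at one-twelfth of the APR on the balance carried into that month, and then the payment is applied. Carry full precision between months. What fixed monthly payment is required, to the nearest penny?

£50.30

Monthly rate r = 26.1%/12 = 2.175% = 0.02175.
Level-payment amortization: P = B₀·r / (1 − (1+r)^(−n)) = 1100.00·0.02175 / (1 − 1.02175^(−30)).
Denominator 1 − (1+r)^(−30) = 0.475602505.
P = 23.925 / 0.475602505 ≈ 50.30.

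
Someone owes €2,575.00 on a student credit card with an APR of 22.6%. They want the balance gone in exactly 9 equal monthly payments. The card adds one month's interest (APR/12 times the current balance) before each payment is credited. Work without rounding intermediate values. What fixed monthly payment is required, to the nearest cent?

€313.72

Monthly rate r = 22.6%/12 = 1.88333% = 0.0188333.
Level-payment amortization: P = B₀·r / (1 − (1+r)^(−n)) = 2575.00·0.0188333 / (1 − 1.01883^(−9)).
Denominator 1 − (1+r)^(−9) = 0.154581609.
P = 48.4958 / 0.154581609 ≈ 313.72.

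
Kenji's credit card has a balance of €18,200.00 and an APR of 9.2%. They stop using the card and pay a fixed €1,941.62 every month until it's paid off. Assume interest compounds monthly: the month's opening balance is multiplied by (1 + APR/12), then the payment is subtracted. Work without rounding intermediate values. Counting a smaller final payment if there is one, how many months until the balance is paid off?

10 months

Monthly rate r = 9.2%/12 = 0.766667% = 0.00766667.
Recurrence: B ← B·(1+r) − €1,941.62.
Month 1: interest €139.53; balance after payment €16,397.91.
Month 2: interest €125.72; balance after payment €14,582.01.
Closed form: n = −ln(1 − rB₀/P)/ln(1+r) = −ln(0.92814)/ln(1.00767) ≈ 9.765, so the balance reaches zero during payment 10.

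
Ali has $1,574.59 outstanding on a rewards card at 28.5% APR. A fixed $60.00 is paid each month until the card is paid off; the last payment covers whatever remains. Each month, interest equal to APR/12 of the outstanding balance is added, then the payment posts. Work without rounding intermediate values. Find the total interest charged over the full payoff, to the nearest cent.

Monthly rate r = 28.5%/12 = 2.375% = 0.02375.
Payoff takes n = ⌈−ln(1 − rB₀/P)/ln(1+r)⌉ = ⌈41.591⌉ = 42 payments; the last is $35.63.
Total paid = 41·$60.00 + $35.63 = $2,495.63.
Total interest = total paid − principal = $2,495.63 − $1,574.59 = $921.04.

$921.04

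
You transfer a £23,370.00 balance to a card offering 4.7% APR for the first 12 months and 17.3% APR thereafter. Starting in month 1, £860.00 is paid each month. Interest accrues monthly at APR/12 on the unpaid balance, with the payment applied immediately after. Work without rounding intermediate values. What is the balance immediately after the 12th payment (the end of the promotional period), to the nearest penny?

Promo months 1–12 at r₀ = 4.7%/12 = 0.00391667; months 13+ at r₁ = 17.3%/12 = 0.0144167.
After month 12: iterate B ← B·(1+r₀) − £860.00 for 12 months → £13,947.12.

£13,947.12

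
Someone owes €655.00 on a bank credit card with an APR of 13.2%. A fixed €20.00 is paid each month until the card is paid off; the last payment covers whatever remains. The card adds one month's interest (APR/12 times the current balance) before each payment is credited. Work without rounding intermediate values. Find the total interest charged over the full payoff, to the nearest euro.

€162

Monthly rate r = 13.2%/12 = 1.1% = 0.011.
Payoff takes n = ⌈−ln(1 − rB₀/P)/ln(1+r)⌉ = ⌈40.830⌉ = 41 payments; the last is €16.62.
Total paid = 40·€20.00 + €16.62 = €816.62.
Total interest = total paid − principal = €816.62 − €655.00 = €161.62.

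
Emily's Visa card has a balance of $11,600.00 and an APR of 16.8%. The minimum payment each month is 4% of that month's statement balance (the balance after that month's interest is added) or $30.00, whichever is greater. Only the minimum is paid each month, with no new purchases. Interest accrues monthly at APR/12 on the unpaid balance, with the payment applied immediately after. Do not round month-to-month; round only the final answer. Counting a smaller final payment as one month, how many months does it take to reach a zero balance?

Monthly rate r = 16.8%/12 = 1.4% = 0.014.
While 4% of the post-interest balance exceeds $30.00, each month B ← (B·(1+r))·(1 − 0.04), i.e. B shrinks by the factor (1+r)·0.96 = 0.97344.
This holds for months 1–103. Entering month 104 the balance is $724.94; 4% of the post-interest balance is now below $30.00, so the flat $30.00 minimum applies from here.
From month 104 a fixed $30.00 at rate r clears $724.94 in 30 more payments. Total: 103 + 30 = 133 months.

133 months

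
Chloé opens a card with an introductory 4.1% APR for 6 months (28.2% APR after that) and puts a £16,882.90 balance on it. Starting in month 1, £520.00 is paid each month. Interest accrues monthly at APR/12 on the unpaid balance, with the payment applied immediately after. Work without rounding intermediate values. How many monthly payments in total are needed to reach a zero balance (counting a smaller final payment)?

Promo months 1–6 at r₀ = 4.1%/12 = 0.00341667; months 7+ at r₁ = 28.2%/12 = 0.0235.
After month 6: iterate B ← B·(1+r₀) − £520.00 for 6 months → £14,085.20.
Then at r₁ with £520.00/mo: n₂ = −ln(1 − r₁·B/P)/ln(1+r₁) ≈ 43.57 → 44 more payments.

50 months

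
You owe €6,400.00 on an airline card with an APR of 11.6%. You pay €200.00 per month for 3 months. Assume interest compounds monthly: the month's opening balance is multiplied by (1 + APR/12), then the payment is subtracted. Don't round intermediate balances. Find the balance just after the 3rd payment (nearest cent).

Monthly rate r = 11.6%/12 = 0.966667% = 0.00966667.
Each month: B ← B·(1+r) − €200.00.
Month 1: interest €61.87; balance after payment €6,261.87.
Month 2: interest €60.53; balance after payment €6,122.40.
Month 3: interest €59.18; balance after payment €5,981.58.

€5,981.58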